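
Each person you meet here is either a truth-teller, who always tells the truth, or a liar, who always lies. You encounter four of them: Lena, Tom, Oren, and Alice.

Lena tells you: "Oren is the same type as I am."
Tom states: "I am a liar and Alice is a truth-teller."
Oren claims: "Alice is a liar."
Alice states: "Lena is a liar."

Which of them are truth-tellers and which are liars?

Consider Lena. Suppose Lena is a liar.
Then no assignment of the remaining roles makes every statement match its speaker's type — contradiction.
So Lena is a truth-teller.
With that fixed, Alice's statement is false, so Alice is a liar.
With that fixed, Tom's statement is false, so Tom is a liar.
With that fixed, Oren's statement is true, so Oren is a truth-teller.

Lena: truth-teller, Tom: liar, Oren: truth-teller, Alice: liar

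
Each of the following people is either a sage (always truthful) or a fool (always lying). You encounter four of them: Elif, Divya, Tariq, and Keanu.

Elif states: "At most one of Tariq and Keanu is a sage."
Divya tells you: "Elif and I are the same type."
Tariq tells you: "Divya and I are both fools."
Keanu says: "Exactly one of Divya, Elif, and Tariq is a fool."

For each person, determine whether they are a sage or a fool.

Consider Elif. Suppose Elif is a fool.
Then whichever role Divya has, Divya's statement has the wrong truth value — contradiction.
So Elif is a sage.
Consider Divya. Suppose Divya is a fool.
Then whichever role Tariq has, Tariq's statement has the wrong truth value — contradiction.
So Divya is a sage.
With that fixed, Tariq's statement is false, so Tariq is a fool.
With that fixed, Keanu's statement is true, so Keanu is a sage.

Elif: sage, Divya: sage, Tariq: fool, Keanu: sage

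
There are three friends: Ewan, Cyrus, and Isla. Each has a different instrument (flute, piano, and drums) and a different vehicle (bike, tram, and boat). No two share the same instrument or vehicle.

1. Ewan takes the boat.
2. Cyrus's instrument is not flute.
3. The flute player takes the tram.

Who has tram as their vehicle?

Clue 1 rules out Ewan for the one with vehicle tram.
With clues 1–3, Cyrus is impossible for the one with vehicle tram.
That leaves Isla.

Isla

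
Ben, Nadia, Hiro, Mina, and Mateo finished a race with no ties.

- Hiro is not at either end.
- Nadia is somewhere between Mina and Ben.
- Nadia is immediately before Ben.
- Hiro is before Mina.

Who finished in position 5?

Ben

With clue 1, Hiro is ruled out for place 5.
With clues 1–2, Nadia is ruled out for place 5.
With clues 1–3, Mina is ruled out for place 5.
With clues 1–4, Mateo is ruled out for place 5.
So place 5 is Ben.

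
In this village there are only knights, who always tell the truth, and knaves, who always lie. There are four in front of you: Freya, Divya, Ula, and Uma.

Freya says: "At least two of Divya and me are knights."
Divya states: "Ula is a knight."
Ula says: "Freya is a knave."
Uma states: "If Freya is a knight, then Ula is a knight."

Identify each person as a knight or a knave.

Consider Freya. Suppose Freya is a knight.
Then no assignment of the remaining roles makes every statement match its speaker's type — contradiction.
So Freya is a knave.
With that fixed, Ula's statement is true, so Ula is a knight.
With that fixed, Uma's statement is true, so Uma is a knight.
With that fixed, Divya's statement is true, so Divya is a knight.

Freya: knave, Divya: knight, Ula: knight, Uma: knight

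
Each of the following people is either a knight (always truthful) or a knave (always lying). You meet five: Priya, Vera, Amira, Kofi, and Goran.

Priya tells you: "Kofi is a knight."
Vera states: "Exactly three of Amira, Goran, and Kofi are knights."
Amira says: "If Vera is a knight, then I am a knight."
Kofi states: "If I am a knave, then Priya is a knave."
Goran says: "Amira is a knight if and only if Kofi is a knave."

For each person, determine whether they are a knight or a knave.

Consider Priya. Suppose Priya is a knave.
Then no assignment of the remaining roles makes every statement match its speaker's type — contradiction.
So Priya is a knight.
Consider Vera. Suppose Vera is a knight.
Then no assignment of the remaining roles makes every statement match its speaker's type — contradiction.
So Vera is a knave.
With that fixed, Amira's statement is true, so Amira is a knight.
Consider Kofi. Suppose Kofi is a knave.
Then Priya's statement comes out false, contradicting Priya being a knight.
So Kofi is a knight.
With that fixed, Goran's statement is false, so Goran is a knave.

Priya: knight, Vera: knave, Amira: knight, Kofi: knight, Goran: knave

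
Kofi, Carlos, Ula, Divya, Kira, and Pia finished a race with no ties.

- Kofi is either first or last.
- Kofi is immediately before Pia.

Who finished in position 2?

With clue 1, Kofi is ruled out for place 2.
With clues 1–2, Carlos, Divya, Kira, and Ula are ruled out for place 2.
So place 2 is Pia.

Pia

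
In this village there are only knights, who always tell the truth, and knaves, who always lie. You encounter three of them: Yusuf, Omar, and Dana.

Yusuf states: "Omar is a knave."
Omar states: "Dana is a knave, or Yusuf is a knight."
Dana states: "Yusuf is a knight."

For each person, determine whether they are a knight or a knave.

Yusuf: knave, Omar: knight, Dana: knave

Consider Yusuf. Suppose Yusuf is a knight.
Then no assignment of the remaining roles makes every statement match its speaker's type — contradiction.
So Yusuf is a knave.
With that fixed, Dana's statement is false, so Dana is a knave.
With that fixed, Omar's statement is true, so Omar is a knight.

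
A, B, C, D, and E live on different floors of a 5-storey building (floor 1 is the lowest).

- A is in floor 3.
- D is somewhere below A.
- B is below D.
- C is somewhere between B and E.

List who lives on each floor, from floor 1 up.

B, D, A, C, E

From clue 1: A → floor 3.
From clues 1–2: D is in {1,2}.
From clues 1–3: B → floor 1, D → floor 2.
From clues 1–4: C → floor 4, E → floor 5.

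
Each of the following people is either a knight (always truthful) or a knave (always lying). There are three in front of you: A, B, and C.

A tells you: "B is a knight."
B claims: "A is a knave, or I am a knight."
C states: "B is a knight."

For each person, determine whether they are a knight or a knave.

Consider A. Suppose A is a knave.
Then no assignment of the remaining roles makes every statement match its speaker's type — contradiction.
So A is a knight.
Consider B. Suppose B is a knave.
Then A's statement comes out false, contradicting A being a knight.
So B is a knight.
With that fixed, C's statement is true, so C is a knight.

A: knight, B: knight, C: knight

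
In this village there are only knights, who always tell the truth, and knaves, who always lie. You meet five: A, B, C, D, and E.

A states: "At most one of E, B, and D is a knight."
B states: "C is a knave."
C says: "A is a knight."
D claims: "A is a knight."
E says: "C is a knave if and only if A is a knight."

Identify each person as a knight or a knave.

A: knight, B: knave, C: knight, D: knight, E: knave

Consider A. Suppose A is a knave.
Then no assignment of the remaining roles makes every statement match its speaker's type — contradiction.
So A is a knight.
With that fixed, C's statement is true, so C is a knight.
With that fixed, D's statement is true, so D is a knight.
With that fixed, E's statement is false, so E is a knave.
With that fixed, B's statement is false, so B is a knave.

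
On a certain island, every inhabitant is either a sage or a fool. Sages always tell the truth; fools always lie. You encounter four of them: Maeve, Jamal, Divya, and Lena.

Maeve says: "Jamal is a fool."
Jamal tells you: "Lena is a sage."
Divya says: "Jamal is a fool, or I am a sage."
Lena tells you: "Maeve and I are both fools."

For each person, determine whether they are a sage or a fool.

Maeve: sage, Jamal: fool, Divya: sage, Lena: fool

Consider Maeve. Suppose Maeve is a fool.
Then whichever role Lena has, Lena's statement has the wrong truth value — contradiction.
So Maeve is a sage.
With that fixed, Lena's statement is false, so Lena is a fool.
With that fixed, Jamal's statement is false, so Jamal is a fool.
With that fixed, Divya's statement is true, so Divya is a sage.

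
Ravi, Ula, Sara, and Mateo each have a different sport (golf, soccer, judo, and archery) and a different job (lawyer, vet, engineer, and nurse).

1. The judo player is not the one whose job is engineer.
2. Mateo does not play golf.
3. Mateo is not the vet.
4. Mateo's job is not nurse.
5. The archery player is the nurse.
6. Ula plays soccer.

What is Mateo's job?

With clues 1–3, vet is impossible for Mateo's job.
With clues 1–4, nurse is impossible for Mateo's job.
With clues 1–6, engineer is impossible for Mateo's job.
That leaves lawyer.

lawyer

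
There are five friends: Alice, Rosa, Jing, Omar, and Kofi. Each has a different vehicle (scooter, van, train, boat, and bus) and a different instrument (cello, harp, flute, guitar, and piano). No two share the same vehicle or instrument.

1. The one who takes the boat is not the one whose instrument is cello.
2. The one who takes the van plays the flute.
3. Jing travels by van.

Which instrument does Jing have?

With clues 1–3, cello, guitar, harp, and piano are impossible for Jing's instrument.
That leaves flute.

flute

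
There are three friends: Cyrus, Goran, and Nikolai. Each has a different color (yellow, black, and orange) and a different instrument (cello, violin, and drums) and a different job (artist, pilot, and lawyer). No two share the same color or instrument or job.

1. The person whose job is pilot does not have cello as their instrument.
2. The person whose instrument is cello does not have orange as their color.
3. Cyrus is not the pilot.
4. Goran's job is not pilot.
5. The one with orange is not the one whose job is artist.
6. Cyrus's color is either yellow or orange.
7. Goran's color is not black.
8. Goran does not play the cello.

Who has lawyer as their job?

With clues 1–4, Nikolai is impossible for the one with job lawyer.
With clues 1–8, Cyrus is impossible for the one with job lawyer.
That leaves Goran.

Goran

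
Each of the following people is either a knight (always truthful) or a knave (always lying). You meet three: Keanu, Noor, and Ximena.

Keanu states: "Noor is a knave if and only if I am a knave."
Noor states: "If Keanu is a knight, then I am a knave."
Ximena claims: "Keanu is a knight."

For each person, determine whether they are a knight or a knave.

Consider Keanu. Suppose Keanu is a knight.
Then whichever role Noor has, Noor's statement has the wrong truth value — contradiction.
So Keanu is a knave.
With that fixed, Noor's statement is true, so Noor is a knight.
With that fixed, Ximena's statement is false, so Ximena is a knave.

Keanu: knave, Noor: knight, Ximena: knave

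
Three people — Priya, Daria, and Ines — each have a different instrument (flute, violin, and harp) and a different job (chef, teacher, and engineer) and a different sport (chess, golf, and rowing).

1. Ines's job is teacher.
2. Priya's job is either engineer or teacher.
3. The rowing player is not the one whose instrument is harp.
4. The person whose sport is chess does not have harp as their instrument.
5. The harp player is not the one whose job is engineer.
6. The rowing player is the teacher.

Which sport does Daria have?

With clues 1–6, chess and rowing are impossible for Daria's sport.
That leaves golf.

golf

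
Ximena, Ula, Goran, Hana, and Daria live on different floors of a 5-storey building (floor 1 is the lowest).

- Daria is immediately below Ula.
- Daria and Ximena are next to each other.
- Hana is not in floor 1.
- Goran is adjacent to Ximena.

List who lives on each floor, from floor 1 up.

From clue 1: Ula is in {2,3,4,5}.
From clues 1–2: Ximena is in {1,2,3}.
From clues 1–4: Goran → floor 1, Ximena → floor 2, Daria → floor 3, Ula → floor 4, Hana → floor 5.

Goran, Ximena, Daria, Ula, Hana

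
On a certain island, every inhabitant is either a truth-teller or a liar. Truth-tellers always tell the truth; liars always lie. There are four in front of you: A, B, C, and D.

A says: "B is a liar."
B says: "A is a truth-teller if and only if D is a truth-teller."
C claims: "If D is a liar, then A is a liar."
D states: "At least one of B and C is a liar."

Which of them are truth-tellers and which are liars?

A: liar, B: truth-teller, C: truth-teller, D: liar

Consider A. Suppose A is a truth-teller.
Then no assignment of the remaining roles makes every statement match its speaker's type — contradiction.
So A is a liar.
With that fixed, C's statement is true, so C is a truth-teller.
Consider B. Suppose B is a liar.
Then A's statement comes out true, contradicting A being a liar.
So B is a truth-teller.
With that fixed, D's statement is false, so D is a liar.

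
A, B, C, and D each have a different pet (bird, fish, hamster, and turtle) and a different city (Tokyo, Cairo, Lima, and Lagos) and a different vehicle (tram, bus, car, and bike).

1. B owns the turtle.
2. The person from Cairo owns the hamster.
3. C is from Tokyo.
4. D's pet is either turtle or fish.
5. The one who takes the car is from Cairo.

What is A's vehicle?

car

With clues 1–5, bike, bus, and tram are impossible for A's vehicle.
That leaves car.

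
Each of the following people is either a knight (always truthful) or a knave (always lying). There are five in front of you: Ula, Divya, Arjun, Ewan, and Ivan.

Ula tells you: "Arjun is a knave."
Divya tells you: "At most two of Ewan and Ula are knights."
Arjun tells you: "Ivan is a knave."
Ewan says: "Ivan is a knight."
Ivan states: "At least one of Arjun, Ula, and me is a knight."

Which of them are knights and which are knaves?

Regardless of anyone's role, Divya's statement is true, so Divya is a knight.
Consider Ula. Suppose Ula is a knave.
Then no assignment of the remaining roles makes every statement match its speaker's type — contradiction.
So Ula is a knight.
With that fixed, Ivan's statement is true, so Ivan is a knight.
With that fixed, Arjun's statement is false, so Arjun is a knave.
With that fixed, Ewan's statement is true, so Ewan is a knight.

Ula: knight, Divya: knight, Arjun: knave, Ewan: knight, Ivan: knight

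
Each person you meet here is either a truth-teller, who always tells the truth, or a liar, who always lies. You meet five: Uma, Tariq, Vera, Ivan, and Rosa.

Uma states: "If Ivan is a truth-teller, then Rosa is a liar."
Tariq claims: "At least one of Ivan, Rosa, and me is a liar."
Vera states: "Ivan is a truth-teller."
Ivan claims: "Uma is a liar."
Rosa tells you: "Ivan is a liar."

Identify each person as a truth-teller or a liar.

Uma: truth-teller, Tariq: truth-teller, Vera: liar, Ivan: liar, Rosa: truth-teller

Consider Uma. Suppose Uma is a liar.
Then no assignment of the remaining roles makes every statement match its speaker's type — contradiction.
So Uma is a truth-teller.
With that fixed, Ivan's statement is false, so Ivan is a liar.
With that fixed, Rosa's statement is true, so Rosa is a truth-teller.
With that fixed, Tariq's statement is true, so Tariq is a truth-teller.
With that fixed, Vera's statement is false, so Vera is a liar.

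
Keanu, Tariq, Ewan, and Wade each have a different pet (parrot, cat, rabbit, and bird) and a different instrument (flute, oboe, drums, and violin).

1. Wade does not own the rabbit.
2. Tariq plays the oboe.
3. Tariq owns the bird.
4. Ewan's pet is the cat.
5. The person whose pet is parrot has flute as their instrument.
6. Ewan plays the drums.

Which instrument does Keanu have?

With clues 1–2, oboe is impossible for Keanu's instrument.
With clues 1–5, flute is impossible for Keanu's instrument.
With clues 1–6, drums is impossible for Keanu's instrument.
That leaves violin.

violin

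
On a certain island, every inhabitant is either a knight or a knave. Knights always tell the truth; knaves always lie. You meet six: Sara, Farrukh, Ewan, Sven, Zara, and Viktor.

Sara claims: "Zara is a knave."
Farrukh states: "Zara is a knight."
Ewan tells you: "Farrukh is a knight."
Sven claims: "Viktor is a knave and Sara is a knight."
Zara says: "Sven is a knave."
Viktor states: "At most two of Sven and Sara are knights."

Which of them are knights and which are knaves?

Sara: knave, Farrukh: knight, Ewan: knight, Sven: knave, Zara: knight, Viktor: knight

Regardless of anyone's role, Viktor's statement is true, so Viktor is a knight.
With that fixed, Sven's statement is false, so Sven is a knave.
With that fixed, Zara's statement is true, so Zara is a knight.
With that fixed, Sara's statement is false, so Sara is a knave.
With that fixed, Farrukh's statement is true, so Farrukh is a knight.
With that fixed, Ewan's statement is true, so Ewan is a knight.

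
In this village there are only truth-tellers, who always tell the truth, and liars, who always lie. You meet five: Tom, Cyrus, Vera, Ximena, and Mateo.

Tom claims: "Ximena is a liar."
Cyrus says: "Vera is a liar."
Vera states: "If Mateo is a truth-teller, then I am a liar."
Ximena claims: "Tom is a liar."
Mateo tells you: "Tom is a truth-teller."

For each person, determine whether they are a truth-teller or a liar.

Tom: liar, Cyrus: liar, Vera: truth-teller, Ximena: truth-teller, Mateo: liar

Consider Tom. Suppose Tom is a truth-teller.
Then no assignment of the remaining roles makes every statement match its speaker's type — contradiction.
So Tom is a liar.
With that fixed, Ximena's statement is true, so Ximena is a truth-teller.
With that fixed, Mateo's statement is false, so Mateo is a liar.
With that fixed, Vera's statement is true, so Vera is a truth-teller.
With that fixed, Cyrus's statement is false, so Cyrus is a liar.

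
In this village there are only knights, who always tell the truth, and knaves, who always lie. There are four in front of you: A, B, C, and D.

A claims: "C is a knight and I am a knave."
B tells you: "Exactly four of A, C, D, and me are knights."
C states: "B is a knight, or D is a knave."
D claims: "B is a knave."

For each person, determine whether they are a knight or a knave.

A: knave, B: knave, C: knave, D: knight

Consider A. Suppose A is a knight.
Then A's own statement would have to be true, but it can't be — contradiction.
So A is a knave.
With that fixed, B's statement is false, so B is a knave.
With that fixed, D's statement is true, so D is a knight.
With that fixed, C's statement is false, so C is a knave.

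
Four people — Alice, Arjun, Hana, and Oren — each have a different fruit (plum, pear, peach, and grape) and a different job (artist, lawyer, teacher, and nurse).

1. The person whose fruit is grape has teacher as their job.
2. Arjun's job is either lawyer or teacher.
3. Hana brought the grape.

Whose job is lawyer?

Arjun

With clues 1–3, Alice, Hana, and Oren are impossible for the one with job lawyer.
That leaves Arjun.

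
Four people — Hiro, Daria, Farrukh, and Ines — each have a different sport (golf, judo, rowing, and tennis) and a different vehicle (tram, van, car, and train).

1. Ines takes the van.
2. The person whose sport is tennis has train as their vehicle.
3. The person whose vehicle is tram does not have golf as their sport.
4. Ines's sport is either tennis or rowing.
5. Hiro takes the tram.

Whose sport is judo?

Hiro

With clues 1–4, Ines is impossible for the one with sport judo.
With clues 1–5, Daria and Farrukh are impossible for the one with sport judo.
That leaves Hiro.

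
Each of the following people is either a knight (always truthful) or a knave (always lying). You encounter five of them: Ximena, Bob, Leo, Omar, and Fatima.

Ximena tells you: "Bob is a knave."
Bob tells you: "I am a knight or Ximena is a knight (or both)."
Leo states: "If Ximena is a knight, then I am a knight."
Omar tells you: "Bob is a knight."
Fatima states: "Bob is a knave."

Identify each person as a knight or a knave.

Consider Ximena. Suppose Ximena is a knight.
Then no assignment of the remaining roles makes every statement match its speaker's type — contradiction.
So Ximena is a knave.
With that fixed, Leo's statement is true, so Leo is a knight.
Consider Bob. Suppose Bob is a knave.
Then Ximena's statement comes out true, contradicting Ximena being a knave.
So Bob is a knight.
With that fixed, Omar's statement is true, so Omar is a knight.
With that fixed, Fatima's statement is false, so Fatima is a knave.

Ximena: knave, Bob: knight, Leo: knight, Omar: knight, Fatima: knave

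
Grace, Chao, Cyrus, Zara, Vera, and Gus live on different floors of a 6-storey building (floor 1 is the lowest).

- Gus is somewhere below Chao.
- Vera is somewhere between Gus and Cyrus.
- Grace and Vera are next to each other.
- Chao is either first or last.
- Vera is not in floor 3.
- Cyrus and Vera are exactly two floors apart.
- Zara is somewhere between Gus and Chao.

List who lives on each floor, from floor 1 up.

From clue 1: Chao is in {2,3,4,5,6}.
From clues 1–2: Vera is in {2,3,4,5}.
From clues 1–3: Grace is in {2,3,4,5}.
From clues 1–4: Chao → floor 6.
From clues 1–5: Grace → floor 3.
From clues 1–6: Cyrus is in {2,4}.
From clues 1–7: Gus → floor 1, Vera → floor 2, Cyrus → floor 4, Zara → floor 5.

Gus, Vera, Grace, Cyrus, Zara, Chao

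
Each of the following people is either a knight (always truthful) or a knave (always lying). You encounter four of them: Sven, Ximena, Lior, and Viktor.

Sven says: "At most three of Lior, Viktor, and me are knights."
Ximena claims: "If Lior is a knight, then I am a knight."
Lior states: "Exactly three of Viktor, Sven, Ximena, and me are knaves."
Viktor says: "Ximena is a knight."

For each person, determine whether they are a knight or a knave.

Sven: knight, Ximena: knight, Lior: knave, Viktor: knight

Regardless of anyone's role, Sven's statement is true, so Sven is a knight.
Consider Ximena. Suppose Ximena is a knave.
Then no assignment of the remaining roles makes every statement match its speaker's type — contradiction.
So Ximena is a knight.
With that fixed, Lior's statement is false, so Lior is a knave.
With that fixed, Viktor's statement is true, so Viktor is a knight.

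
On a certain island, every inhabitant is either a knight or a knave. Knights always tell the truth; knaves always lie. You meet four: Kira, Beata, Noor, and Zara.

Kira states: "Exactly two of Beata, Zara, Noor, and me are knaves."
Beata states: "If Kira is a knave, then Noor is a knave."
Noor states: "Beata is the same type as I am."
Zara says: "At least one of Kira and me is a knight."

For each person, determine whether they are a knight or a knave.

Consider Kira. Suppose Kira is a knight.
Then no assignment of the remaining roles makes every statement match its speaker's type — contradiction.
So Kira is a knave.
Consider Beata. Suppose Beata is a knave.
Then whichever role Noor has, Noor's statement has the wrong truth value — contradiction.
So Beata is a knight.
Consider Noor. Suppose Noor is a knight.
Then Beata's statement comes out false, contradicting Beata being a knight.
So Noor is a knave.
Consider Zara. Suppose Zara is a knight.
Then Kira's statement comes out true, contradicting Kira being a knave.
So Zara is a knave.

Kira: knave, Beata: knight, Noor: knave, Zara: knave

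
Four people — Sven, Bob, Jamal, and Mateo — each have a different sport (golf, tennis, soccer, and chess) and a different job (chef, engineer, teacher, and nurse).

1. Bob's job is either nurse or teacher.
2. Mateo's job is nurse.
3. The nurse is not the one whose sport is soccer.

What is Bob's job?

teacher

Clue 1 rules out chef and engineer for Bob's job.
With clues 1–2, nurse is impossible for Bob's job.
That leaves teacher.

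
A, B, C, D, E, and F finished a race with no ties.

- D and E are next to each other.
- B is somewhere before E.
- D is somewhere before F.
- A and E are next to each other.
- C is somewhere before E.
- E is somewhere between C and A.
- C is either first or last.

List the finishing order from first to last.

From clues 1–2: B is in {1,2,3,4}.
From clues 1–3: B is in {1,2,3}.
From clues 1–4: B is in {1,2}.
From clues 1–5: E → place 4, F → place 6.
From clues 1–6: D → place 3, A → place 5.
From clues 1–7: C → place 1, B → place 2.

C, B, D, E, A, F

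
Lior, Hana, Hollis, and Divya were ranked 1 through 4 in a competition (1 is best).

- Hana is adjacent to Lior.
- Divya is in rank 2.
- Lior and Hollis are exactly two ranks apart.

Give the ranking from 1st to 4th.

From clues 1–2: Hollis → rank 1, Divya → rank 2.
From clues 1–3: Lior → rank 3, Hana → rank 4.

Hollis, Divya, Lior, Hana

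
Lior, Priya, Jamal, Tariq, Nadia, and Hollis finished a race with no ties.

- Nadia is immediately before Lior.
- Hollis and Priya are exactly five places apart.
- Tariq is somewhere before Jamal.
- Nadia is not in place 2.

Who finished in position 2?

With clues 1–2, Hollis, Lior, and Priya are ruled out for place 2.
With clues 1–3, Jamal is ruled out for place 2.
With clues 1–4, Nadia is ruled out for place 2.
So place 2 is Tariq.

Tariq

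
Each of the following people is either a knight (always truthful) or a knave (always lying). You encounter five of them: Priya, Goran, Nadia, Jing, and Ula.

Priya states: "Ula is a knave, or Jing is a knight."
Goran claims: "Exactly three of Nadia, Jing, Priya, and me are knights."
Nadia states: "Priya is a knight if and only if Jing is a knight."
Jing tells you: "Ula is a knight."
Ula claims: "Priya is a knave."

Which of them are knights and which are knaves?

Priya: knight, Goran: knave, Nadia: knave, Jing: knave, Ula: knave

Consider Priya. Suppose Priya is a knave.
Then no assignment of the remaining roles makes every statement match its speaker's type — contradiction.
So Priya is a knight.
With that fixed, Ula's statement is false, so Ula is a knave.
With that fixed, Jing's statement is false, so Jing is a knave.
With that fixed, Nadia's statement is false, so Nadia is a knave.
With that fixed, Goran's statement is false, so Goran is a knave.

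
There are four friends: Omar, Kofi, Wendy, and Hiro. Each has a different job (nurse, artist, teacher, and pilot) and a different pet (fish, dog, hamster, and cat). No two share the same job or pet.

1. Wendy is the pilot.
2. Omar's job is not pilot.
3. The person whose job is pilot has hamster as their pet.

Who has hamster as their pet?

Wendy

With clues 1–3, Hiro, Kofi, and Omar are impossible for the one with pet hamster.
That leaves Wendy.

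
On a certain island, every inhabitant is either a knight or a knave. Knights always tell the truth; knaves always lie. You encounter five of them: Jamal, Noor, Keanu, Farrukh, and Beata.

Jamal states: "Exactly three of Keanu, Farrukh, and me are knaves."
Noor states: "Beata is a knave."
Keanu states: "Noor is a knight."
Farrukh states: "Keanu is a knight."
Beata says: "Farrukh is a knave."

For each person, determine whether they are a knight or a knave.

Jamal: knave, Noor: knight, Keanu: knight, Farrukh: knight, Beata: knave

Consider Jamal. Suppose Jamal is a knight.
Then Jamal's own statement would have to be true, but it can't be — contradiction.
So Jamal is a knave.
Consider Noor. Suppose Noor is a knave.
Then no assignment of the remaining roles makes every statement match its speaker's type — contradiction.
So Noor is a knight.
With that fixed, Keanu's statement is true, so Keanu is a knight.
With that fixed, Farrukh's statement is true, so Farrukh is a knight.
With that fixed, Beata's statement is false, so Beata is a knave.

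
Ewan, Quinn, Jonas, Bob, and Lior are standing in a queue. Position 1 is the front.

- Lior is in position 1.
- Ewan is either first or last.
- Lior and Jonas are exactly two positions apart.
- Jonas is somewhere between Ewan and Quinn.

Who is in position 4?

With clue 1, Lior is ruled out for position 4.
With clues 1–2, Ewan is ruled out for position 4.
With clues 1–3, Jonas is ruled out for position 4.
With clues 1–4, Quinn is ruled out for position 4.
So position 4 is Bob.

Bob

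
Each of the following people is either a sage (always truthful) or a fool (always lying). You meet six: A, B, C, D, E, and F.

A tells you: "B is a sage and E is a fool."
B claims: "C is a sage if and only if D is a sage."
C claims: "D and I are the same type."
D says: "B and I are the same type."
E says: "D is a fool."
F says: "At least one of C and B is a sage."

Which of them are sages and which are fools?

Consider A. Suppose A is a fool.
Then no assignment of the remaining roles makes every statement match its speaker's type — contradiction.
So A is a sage.
Consider B. Suppose B is a fool.
Then A's statement comes out false, contradicting A being a sage.
So B is a sage.
With that fixed, F's statement is true, so F is a sage.
Consider C. Suppose C is a fool.
Then no assignment of the remaining roles makes every statement match its speaker's type — contradiction.
So C is a sage.
Consider D. Suppose D is a fool.
Then B's statement comes out false, contradicting B being a sage.
So D is a sage.
With that fixed, E's statement is false, so E is a fool.

A: sage, B: sage, C: sage, D: sage, E: fool, F: sage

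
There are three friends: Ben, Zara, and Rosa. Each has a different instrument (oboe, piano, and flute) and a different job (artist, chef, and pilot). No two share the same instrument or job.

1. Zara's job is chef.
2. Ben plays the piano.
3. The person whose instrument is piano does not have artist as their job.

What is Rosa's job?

artist

Clue 1 rules out chef for Rosa's job.
With clues 1–3, pilot is impossible for Rosa's job.
That leaves artist.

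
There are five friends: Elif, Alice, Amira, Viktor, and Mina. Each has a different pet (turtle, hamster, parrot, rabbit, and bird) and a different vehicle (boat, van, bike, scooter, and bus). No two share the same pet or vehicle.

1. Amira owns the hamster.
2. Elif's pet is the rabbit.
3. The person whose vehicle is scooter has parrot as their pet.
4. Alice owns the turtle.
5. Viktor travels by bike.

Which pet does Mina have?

parrot

Clue 1 rules out hamster for Mina's pet.
With clues 1–2, rabbit is impossible for Mina's pet.
With clues 1–4, turtle is impossible for Mina's pet.
With clues 1–5, bird is impossible for Mina's pet.
That leaves parrot.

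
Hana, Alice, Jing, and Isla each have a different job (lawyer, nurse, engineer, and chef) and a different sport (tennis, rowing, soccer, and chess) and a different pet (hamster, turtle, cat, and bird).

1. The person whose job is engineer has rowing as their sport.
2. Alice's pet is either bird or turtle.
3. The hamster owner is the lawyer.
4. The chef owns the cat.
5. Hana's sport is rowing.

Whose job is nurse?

With clues 1–5, Hana, Isla, and Jing are impossible for the one with job nurse.
That leaves Alice.

Alice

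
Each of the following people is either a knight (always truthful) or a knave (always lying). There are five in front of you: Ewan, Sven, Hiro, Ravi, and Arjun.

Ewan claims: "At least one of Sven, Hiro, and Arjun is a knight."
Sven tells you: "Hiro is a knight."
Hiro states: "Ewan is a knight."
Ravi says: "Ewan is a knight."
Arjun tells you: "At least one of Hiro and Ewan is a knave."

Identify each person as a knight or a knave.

Consider Ewan. Suppose Ewan is a knave.
Then no assignment of the remaining roles makes every statement match its speaker's type — contradiction.
So Ewan is a knight.
With that fixed, Hiro's statement is true, so Hiro is a knight.
With that fixed, Ravi's statement is true, so Ravi is a knight.
With that fixed, Arjun's statement is false, so Arjun is a knave.
With that fixed, Sven's statement is true, so Sven is a knight.

Ewan: knight, Sven: knight, Hiro: knight, Ravi: knight, Arjun: knave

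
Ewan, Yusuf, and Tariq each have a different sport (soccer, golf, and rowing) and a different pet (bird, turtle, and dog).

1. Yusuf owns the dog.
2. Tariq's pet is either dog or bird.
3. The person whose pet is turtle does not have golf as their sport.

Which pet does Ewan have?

turtle

Clue 1 rules out dog for Ewan's pet.
With clues 1–2, bird is impossible for Ewan's pet.
That leaves turtle.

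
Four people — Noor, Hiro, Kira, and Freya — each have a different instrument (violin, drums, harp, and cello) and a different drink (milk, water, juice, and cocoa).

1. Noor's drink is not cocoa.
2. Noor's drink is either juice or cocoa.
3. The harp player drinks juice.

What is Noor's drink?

juice

Clue 1 rules out cocoa for Noor's drink.
With clues 1–2, milk and water are impossible for Noor's drink.
That leaves juice.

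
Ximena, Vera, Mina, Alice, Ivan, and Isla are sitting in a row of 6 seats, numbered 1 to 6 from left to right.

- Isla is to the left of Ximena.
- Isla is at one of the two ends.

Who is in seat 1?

With clue 1, Ximena is ruled out for seat 1.
With clues 1–2, Alice, Ivan, Mina, and Vera are ruled out for seat 1.
So seat 1 is Isla.

Isla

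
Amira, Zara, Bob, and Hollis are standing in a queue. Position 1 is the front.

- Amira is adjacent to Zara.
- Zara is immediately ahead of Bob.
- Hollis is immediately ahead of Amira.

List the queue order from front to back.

Hollis, Amira, Zara, Bob

From clues 1–2: Amira is in {1,2}.
From clues 1–3: Hollis → position 1, Amira → position 2, Zara → position 3, Bob → position 4.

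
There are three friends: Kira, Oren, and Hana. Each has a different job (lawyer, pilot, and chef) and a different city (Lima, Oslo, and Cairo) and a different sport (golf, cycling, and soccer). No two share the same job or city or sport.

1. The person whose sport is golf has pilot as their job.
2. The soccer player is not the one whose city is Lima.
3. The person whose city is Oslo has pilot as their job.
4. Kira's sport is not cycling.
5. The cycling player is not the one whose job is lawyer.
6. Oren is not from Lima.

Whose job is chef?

With clues 1–5, Kira is impossible for the one with job chef.
With clues 1–6, Oren is impossible for the one with job chef.
That leaves Hana.

Hana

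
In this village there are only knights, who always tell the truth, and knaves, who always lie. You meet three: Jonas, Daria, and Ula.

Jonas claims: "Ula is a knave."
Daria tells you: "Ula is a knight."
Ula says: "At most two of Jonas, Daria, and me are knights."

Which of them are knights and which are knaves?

Jonas: knave, Daria: knight, Ula: knight

Consider Jonas. Suppose Jonas is a knight.
Then no assignment of the remaining roles makes every statement match its speaker's type — contradiction.
So Jonas is a knave.
With that fixed, Ula's statement is true, so Ula is a knight.
With that fixed, Daria's statement is true, so Daria is a knight.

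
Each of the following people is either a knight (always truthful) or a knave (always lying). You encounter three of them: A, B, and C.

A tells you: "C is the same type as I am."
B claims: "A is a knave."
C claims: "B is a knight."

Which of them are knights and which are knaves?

Consider A. Suppose A is a knight.
Then no assignment of the remaining roles makes every statement match its speaker's type — contradiction.
So A is a knave.
With that fixed, B's statement is true, so B is a knight.
With that fixed, C's statement is true, so C is a knight.

A: knave, B: knight, C: knight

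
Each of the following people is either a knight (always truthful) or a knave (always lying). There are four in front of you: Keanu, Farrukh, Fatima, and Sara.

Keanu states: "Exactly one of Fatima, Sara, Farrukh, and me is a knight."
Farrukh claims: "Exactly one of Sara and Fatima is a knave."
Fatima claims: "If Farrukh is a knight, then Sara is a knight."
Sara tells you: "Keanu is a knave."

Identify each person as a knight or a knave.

Consider Keanu. Suppose Keanu is a knight.
Then no assignment of the remaining roles makes every statement match its speaker's type — contradiction.
So Keanu is a knave.
With that fixed, Sara's statement is true, so Sara is a knight.
With that fixed, Fatima's statement is true, so Fatima is a knight.
With that fixed, Farrukh's statement is false, so Farrukh is a knave.

Keanu: knave, Farrukh: knave, Fatima: knight, Sara: knight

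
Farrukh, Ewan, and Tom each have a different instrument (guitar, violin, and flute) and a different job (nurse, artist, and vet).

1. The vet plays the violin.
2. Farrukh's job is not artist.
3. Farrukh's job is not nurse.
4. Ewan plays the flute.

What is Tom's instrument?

guitar

With clues 1–3, violin is impossible for Tom's instrument.
With clues 1–4, flute is impossible for Tom's instrument.
That leaves guitar.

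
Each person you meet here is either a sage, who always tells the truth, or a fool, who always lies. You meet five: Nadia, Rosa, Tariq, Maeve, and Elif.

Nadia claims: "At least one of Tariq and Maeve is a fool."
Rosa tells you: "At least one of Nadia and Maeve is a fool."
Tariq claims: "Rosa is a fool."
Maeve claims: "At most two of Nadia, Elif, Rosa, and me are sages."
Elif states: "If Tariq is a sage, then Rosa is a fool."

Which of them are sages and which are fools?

Consider Nadia. Suppose Nadia is a fool.
Then no assignment of the remaining roles makes every statement match its speaker's type — contradiction.
So Nadia is a sage.
Consider Rosa. Suppose Rosa is a fool.
Then no assignment of the remaining roles makes every statement match its speaker's type — contradiction.
So Rosa is a sage.
With that fixed, Tariq's statement is false, so Tariq is a fool.
With that fixed, Elif's statement is true, so Elif is a sage.
With that fixed, Maeve's statement is false, so Maeve is a fool.

Nadia: sage, Rosa: sage, Tariq: fool, Maeve: fool, Elif: sage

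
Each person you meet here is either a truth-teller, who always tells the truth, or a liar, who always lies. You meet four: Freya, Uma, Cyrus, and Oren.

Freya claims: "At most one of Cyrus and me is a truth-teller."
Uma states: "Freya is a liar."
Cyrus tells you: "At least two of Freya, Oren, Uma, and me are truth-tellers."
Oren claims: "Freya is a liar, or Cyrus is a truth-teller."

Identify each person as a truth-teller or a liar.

Consider Freya. Suppose Freya is a liar.
Then Freya's own statement would have to be false, but it can't be — contradiction.
So Freya is a truth-teller.
With that fixed, Uma's statement is false, so Uma is a liar.
Consider Cyrus. Suppose Cyrus is a truth-teller.
Then Freya's statement comes out false, contradicting Freya being a truth-teller.
So Cyrus is a liar.
With that fixed, Oren's statement is false, so Oren is a liar.

Freya: truth-teller, Uma: liar, Cyrus: liar, Oren: liar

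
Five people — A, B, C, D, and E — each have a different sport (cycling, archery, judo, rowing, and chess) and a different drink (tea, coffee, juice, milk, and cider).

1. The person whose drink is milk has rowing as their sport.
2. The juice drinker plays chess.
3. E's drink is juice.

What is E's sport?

With clues 1–3, archery, cycling, judo, and rowing are impossible for E's sport.
That leaves chess.

chess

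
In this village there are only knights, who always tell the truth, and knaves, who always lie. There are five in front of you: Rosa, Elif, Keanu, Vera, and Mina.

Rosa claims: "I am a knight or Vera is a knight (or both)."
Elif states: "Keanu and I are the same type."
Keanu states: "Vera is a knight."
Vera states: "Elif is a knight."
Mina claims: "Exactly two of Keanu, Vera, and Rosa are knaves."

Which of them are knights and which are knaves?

Consider Rosa. Suppose Rosa is a knave.
Then no assignment of the remaining roles makes every statement match its speaker's type — contradiction.
So Rosa is a knight.
Consider Elif. Suppose Elif is a knave.
Then no assignment of the remaining roles makes every statement match its speaker's type — contradiction.
So Elif is a knight.
With that fixed, Vera's statement is true, so Vera is a knight.
With that fixed, Mina's statement is false, so Mina is a knave.
With that fixed, Keanu's statement is true, so Keanu is a knight.

Rosa: knight, Elif: knight, Keanu: knight, Vera: knight, Mina: knave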